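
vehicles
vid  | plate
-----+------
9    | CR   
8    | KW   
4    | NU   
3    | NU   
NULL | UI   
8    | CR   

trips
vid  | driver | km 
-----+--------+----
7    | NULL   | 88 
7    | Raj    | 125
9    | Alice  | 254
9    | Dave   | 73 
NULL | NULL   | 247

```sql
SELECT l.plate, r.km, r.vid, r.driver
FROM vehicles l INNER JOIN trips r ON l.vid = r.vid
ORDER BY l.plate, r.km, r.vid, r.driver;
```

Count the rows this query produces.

INNER JOIN keeps only pairs where the ON condition holds.
Matching on l.vid = r.vid. A NULL in a compared column never satisfies the condition.
Matched pairs: 2.
Total: 2 rows.

2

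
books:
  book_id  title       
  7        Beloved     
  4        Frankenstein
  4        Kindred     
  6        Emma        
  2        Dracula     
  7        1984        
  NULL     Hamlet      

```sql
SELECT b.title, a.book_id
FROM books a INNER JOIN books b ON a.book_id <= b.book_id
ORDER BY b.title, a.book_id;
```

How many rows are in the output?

INNER JOIN keeps only pairs where the ON condition holds.
Matching on a.book_id <= b.book_id. A NULL in a compared column never satisfies the condition.
Matched pairs: 23.
Total: 23 rows.

23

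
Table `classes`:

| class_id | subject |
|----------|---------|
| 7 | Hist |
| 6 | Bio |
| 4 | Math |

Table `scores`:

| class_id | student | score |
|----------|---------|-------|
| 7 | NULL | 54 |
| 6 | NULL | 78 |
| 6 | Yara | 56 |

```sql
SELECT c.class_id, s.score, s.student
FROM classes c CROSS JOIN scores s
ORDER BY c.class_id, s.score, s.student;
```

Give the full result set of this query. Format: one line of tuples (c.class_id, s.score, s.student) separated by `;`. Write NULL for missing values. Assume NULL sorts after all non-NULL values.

CROSS JOIN pairs every row of `classes` with every row of `scores`: 3 × 3 = 9 rows.
After projecting and ordering:
c.class_id | s.score | s.student
4 | 54 | NULL
4 | 56 | Yara
4 | 78 | NULL
6 | 54 | NULL
6 | 56 | Yara
6 | 78 | NULL
7 | 54 | NULL
7 | 56 | Yara
7 | 78 | NULL

(4, 54, NULL); (4, 56, Yara); (4, 78, NULL); (6, 54, NULL); (6, 56, Yara); (6, 78, NULL); (7, 54, NULL); (7, 56, Yara); (7, 78, NULL)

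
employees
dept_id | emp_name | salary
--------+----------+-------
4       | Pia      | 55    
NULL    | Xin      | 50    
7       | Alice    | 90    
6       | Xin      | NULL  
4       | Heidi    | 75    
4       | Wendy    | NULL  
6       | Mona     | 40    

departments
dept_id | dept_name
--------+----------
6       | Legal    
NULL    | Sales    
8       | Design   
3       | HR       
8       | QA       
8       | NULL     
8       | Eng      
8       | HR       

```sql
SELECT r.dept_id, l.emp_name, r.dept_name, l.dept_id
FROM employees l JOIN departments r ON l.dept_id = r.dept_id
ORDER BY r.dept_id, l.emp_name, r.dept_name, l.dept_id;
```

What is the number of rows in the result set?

2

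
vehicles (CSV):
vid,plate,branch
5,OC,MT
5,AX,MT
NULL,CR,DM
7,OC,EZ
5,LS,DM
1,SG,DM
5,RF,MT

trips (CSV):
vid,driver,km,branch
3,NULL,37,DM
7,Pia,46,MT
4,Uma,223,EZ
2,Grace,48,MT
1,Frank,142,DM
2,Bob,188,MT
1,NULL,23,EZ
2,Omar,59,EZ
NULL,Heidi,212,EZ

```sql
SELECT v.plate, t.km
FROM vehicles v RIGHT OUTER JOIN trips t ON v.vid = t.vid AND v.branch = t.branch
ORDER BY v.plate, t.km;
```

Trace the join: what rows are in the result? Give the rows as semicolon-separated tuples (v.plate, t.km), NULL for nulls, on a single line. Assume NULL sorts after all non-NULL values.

RIGHT JOIN keeps every row from `trips`; unmatched rows get NULL for `vehicles`'s columns.
Matching on v.vid = t.vid AND v.branch = t.branch. A NULL in a compared column never satisfies the condition.
- v (vid=5, branch=MT) has no partner in t.
- v (vid=5, branch=MT) has no partner in t.
- v (vid=NULL, branch=DM) has no partner in t.
- v (vid=7, branch=EZ) has no partner in t.
- v (vid=5, branch=DM) has no partner in t.
- v (vid=1, branch=DM) pairs with 1 row(s) of t.
- v (vid=5, branch=MT) has no partner in t.
- 8 t row(s) had no v match → kept, v columns NULL.
After projecting and ordering:
v.plate | t.km
SG | 142
NULL | 23
NULL | 37
NULL | 46
NULL | 48
NULL | 59
NULL | 188
NULL | 212
NULL | 223

(SG, 142); (NULL, 23); (NULL, 37); (NULL, 46); (NULL, 48); (NULL, 59); (NULL, 188); (NULL, 212); (NULL, 223)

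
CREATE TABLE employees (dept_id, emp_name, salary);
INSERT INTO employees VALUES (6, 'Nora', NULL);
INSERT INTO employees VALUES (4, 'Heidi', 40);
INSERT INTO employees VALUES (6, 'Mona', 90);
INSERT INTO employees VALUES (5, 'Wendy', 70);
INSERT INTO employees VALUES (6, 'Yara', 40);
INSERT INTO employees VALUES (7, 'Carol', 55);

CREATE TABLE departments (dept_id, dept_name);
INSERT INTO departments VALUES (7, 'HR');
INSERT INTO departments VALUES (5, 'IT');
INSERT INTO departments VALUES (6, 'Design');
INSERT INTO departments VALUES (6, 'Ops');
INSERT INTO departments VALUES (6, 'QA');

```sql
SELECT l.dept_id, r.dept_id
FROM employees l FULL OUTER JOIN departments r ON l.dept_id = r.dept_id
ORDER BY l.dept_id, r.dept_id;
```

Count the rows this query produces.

FULL OUTER JOIN keeps every row from both sides; unmatched rows get NULL for the other side's columns.
Matching on l.dept_id = r.dept_id.
- l row (dept_id=6): matches 3 r row(s) → 3 output row(s).
- l row (dept_id=4): no match → kept, r columns NULL.
- l row (dept_id=6): matches 3 r row(s) → 3 output row(s).
- l row (dept_id=5): matches 1 r row(s) → 1 output row(s).
- l row (dept_id=6): matches 3 r row(s) → 3 output row(s).
- l row (dept_id=7): matches 1 r row(s) → 1 output row(s).
Total: 11 matched + 1 padded = 12 rows.

12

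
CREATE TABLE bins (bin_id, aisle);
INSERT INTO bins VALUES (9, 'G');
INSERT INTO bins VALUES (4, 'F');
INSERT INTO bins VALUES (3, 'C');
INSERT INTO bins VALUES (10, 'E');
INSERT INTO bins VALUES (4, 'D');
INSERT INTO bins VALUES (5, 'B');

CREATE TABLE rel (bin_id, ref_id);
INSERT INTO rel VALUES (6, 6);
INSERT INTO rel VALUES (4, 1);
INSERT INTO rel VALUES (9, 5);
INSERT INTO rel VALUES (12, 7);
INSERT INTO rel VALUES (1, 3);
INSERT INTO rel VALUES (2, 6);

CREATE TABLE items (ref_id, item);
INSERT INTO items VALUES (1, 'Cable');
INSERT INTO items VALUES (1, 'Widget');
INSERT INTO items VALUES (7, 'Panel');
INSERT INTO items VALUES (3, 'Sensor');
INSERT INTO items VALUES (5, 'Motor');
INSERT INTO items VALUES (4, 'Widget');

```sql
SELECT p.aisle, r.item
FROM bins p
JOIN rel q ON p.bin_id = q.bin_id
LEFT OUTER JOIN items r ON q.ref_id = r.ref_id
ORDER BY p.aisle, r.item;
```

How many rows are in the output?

5

Evaluate left to right. First `bins p INNER JOIN rel q` on bin_id: 3 row(s).
Then LEFT JOIN `items r` on ref_id: each of those 3 rows is kept; rows whose q.ref_id has no match in r get NULL for r's columns.
Result: 5 row(s).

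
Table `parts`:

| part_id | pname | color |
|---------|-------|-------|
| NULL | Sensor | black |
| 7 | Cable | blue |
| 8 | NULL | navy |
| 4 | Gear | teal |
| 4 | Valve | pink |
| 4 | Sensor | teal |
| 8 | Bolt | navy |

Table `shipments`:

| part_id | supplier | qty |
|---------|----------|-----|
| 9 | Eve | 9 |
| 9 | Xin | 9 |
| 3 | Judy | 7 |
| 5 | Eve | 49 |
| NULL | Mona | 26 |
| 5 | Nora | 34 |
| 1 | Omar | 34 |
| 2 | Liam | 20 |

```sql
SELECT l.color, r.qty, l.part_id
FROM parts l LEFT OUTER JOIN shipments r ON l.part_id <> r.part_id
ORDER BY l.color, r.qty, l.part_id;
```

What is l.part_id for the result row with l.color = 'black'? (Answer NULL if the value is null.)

LEFT JOIN keeps every row from `parts`; unmatched rows get NULL for `shipments`'s columns.
Matching on l.part_id <> r.part_id. A NULL in a compared column never satisfies the condition.
- part_id=NULL: no r row matches, row kept with r columns NULL.
- part_id=7: 7 matching r row(s), so 7 row(s) emitted.
- part_id=8: 7 matching r row(s), so 7 row(s) emitted.
- part_id=4: 7 matching r row(s), so 7 row(s) emitted.
- part_id=4: 7 matching r row(s), so 7 row(s) emitted.
- part_id=4: 7 matching r row(s), so 7 row(s) emitted.
- part_id=8: 7 matching r row(s), so 7 row(s) emitted.

NULL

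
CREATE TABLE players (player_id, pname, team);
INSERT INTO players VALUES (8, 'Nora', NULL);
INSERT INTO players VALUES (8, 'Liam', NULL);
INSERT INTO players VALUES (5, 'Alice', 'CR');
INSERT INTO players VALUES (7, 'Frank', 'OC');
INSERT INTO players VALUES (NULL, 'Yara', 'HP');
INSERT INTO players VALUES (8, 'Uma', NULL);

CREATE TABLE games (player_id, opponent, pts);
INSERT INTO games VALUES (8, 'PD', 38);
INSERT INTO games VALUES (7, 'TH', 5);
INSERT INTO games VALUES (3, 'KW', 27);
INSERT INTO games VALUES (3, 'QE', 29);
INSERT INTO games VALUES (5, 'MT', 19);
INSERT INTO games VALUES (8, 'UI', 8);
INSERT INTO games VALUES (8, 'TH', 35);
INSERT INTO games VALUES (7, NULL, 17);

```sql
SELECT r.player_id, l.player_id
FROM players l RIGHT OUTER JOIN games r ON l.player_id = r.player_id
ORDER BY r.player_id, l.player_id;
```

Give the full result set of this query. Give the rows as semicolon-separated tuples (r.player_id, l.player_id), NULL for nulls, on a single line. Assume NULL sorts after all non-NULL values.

RIGHT JOIN keeps every row from `games`; unmatched rows get NULL for `players`'s columns.
Matching on l.player_id = r.player_id. A NULL in a compared column never satisfies the condition.
- l (player_id=8) pairs with 3 row(s) of r.
- l (player_id=8) pairs with 3 row(s) of r.
- l (player_id=5) pairs with 1 row(s) of r.
- l (player_id=7) pairs with 2 row(s) of r.
- l (player_id=NULL) has no partner in r.
- l (player_id=8) pairs with 3 row(s) of r.
- plus 2 unmatched r row(s), each kept with NULL l columns.

(3, NULL); (3, NULL); (5, 5); (7, 7); (7, 7); (8, 8); (8, 8); (8, 8); (8, 8); (8, 8); (8, 8); (8, 8); (8, 8); (8, 8)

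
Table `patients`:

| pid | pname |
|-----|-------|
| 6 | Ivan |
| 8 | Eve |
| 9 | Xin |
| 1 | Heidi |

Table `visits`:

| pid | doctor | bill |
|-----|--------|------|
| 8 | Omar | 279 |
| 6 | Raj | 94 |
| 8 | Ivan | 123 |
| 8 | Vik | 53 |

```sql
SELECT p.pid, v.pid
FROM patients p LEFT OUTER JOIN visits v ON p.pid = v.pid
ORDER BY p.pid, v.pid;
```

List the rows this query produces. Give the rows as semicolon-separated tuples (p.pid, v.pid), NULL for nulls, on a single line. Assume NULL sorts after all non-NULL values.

(1, NULL); (6, 6); (8, 8); (8, 8); (8, 8); (9, NULL)

LEFT JOIN keeps every row from `patients`; unmatched rows get NULL for `visits`'s columns.
Matching on p.pid = v.pid.
- p row (pid=6): matches 1 v row(s) → 1 output row(s).
- p row (pid=8): matches 3 v row(s) → 3 output row(s).
- p row (pid=9): no match → kept, v columns NULL.
- p row (pid=1): no match → kept, v columns NULL.
After projecting and ordering:
p.pid | v.pid
1 | NULL
6 | 6
8 | 8
8 | 8
8 | 8
9 | NULL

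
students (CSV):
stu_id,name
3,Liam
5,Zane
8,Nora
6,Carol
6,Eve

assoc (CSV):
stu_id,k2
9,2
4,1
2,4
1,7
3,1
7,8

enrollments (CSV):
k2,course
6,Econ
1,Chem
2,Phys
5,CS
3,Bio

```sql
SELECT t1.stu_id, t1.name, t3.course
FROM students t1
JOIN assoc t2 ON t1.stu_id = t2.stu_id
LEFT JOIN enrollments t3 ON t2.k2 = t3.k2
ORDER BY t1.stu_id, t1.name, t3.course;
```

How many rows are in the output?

Step 1 — t1 INNER JOIN t2 on stu_id → 1 row(s).
Then LEFT JOIN `enrollments t3` on k2: each of those 1 rows is kept; rows whose t2.k2 has no match in t3 get NULL for t3's columns.
Result: 1 row(s).

1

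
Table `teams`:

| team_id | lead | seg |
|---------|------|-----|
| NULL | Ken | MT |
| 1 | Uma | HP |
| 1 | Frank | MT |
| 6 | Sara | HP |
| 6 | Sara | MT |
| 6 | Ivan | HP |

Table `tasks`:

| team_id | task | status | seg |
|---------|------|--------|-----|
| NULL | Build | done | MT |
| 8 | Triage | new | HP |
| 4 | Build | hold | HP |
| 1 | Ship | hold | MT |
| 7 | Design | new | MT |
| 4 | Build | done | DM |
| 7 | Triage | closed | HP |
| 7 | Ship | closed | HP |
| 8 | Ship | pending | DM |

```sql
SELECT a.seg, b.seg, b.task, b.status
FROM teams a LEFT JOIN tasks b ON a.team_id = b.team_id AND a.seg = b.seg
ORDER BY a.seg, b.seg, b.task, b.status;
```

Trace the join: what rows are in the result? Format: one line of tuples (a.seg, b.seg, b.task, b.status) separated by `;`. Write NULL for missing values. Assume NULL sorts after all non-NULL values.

LEFT JOIN keeps every row from `teams`; unmatched rows get NULL for `tasks`'s columns.
Matching on a.team_id = b.team_id AND a.seg = b.seg. A NULL in a compared column never satisfies the condition.
- a[0] team_id=NULL, seg=MT → no match; kept with NULLs on the b side.
- a[1] team_id=1, seg=HP → no match; kept with NULLs on the b side.
- a[2] team_id=1, seg=MT → 1 match(es) in b → 1 row(s).
- a[3] team_id=6, seg=HP → no match; kept with NULLs on the b side.
- a[4] team_id=6, seg=MT → no match; kept with NULLs on the b side.
- a[5] team_id=6, seg=HP → no match; kept with NULLs on the b side.
After projecting and ordering:
a.seg | b.seg | b.task | b.status
HP | NULL | NULL | NULL
HP | NULL | NULL | NULL
HP | NULL | NULL | NULL
MT | MT | Ship | hold
MT | NULL | NULL | NULL
MT | NULL | NULL | NULL

(HP, NULL, NULL, NULL); (HP, NULL, NULL, NULL); (HP, NULL, NULL, NULL); (MT, MT, Ship, hold); (MT, NULL, NULL, NULL); (MT, NULL, NULL, NULL)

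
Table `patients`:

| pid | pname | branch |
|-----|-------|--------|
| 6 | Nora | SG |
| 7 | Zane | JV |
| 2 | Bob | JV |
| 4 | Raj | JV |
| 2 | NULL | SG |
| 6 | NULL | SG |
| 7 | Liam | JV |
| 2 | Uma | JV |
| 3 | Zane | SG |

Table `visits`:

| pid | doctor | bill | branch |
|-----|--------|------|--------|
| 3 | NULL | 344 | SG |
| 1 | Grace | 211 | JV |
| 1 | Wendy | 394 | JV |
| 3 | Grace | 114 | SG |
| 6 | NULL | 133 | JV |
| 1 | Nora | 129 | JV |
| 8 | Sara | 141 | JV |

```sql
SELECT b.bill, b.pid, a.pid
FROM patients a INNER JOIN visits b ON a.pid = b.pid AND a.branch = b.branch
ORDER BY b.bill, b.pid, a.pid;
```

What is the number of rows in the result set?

2

INNER JOIN keeps only pairs where the ON condition holds.
Matching on a.pid = b.pid AND a.branch = b.branch.
- a row (pid=6, branch=SG): no match → dropped.
- a row (pid=7, branch=JV): no match → dropped.
- a row (pid=2, branch=JV): no match → dropped.
- a row (pid=4, branch=JV): no match → dropped.
- a row (pid=2, branch=SG): no match → dropped.
- a row (pid=6, branch=SG): no match → dropped.
- a row (pid=7, branch=JV): no match → dropped.
- a row (pid=2, branch=JV): no match → dropped.
- a row (pid=3, branch=SG): matches 2 b row(s) → 2 output row(s).
Total: 2 rows.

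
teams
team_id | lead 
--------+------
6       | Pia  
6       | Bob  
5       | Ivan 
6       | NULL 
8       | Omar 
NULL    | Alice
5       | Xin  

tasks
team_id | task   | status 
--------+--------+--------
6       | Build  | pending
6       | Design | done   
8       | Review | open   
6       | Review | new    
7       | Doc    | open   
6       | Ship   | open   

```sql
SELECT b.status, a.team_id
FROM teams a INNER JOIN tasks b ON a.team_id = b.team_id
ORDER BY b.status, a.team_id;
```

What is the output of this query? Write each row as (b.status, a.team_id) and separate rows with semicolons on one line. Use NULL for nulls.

INNER JOIN keeps only pairs where the ON condition holds.
Matching on a.team_id = b.team_id. A NULL in a compared column never satisfies the condition.
Matched pairs: 13.

(done, 6); (done, 6); (done, 6); (new, 6); (new, 6); (new, 6); (open, 6); (open, 6); (open, 6); (open, 8); (pending, 6); (pending, 6); (pending, 6)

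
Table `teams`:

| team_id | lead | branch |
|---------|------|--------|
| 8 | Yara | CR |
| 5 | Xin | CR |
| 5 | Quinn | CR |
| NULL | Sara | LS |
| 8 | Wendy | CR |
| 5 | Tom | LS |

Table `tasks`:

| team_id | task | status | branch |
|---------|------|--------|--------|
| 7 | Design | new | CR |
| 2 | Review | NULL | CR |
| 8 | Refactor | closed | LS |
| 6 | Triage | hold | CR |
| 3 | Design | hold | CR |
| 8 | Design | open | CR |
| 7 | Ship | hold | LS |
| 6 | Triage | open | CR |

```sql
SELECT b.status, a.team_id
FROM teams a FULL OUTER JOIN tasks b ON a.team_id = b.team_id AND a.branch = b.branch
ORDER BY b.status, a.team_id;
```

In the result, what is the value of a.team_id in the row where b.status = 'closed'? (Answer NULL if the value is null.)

NULL

FULL OUTER JOIN keeps every row from both sides; unmatched rows get NULL for the other side's columns.
Matching on a.team_id = b.team_id AND a.branch = b.branch. A NULL in a compared column never satisfies the condition.
- a[0] team_id=8, branch=CR → 1 match(es) in b → 1 row(s).
- a[1] team_id=5, branch=CR → no match; kept with NULLs on the b side.
- a[2] team_id=5, branch=CR → no match; kept with NULLs on the b side.
- a[3] team_id=NULL, branch=LS → no match; kept with NULLs on the b side.
- a[4] team_id=8, branch=CR → 1 match(es) in b → 1 row(s).
- a[5] team_id=5, branch=LS → no match; kept with NULLs on the b side.
- 7 b row(s) had no a match → kept, a columns NULL.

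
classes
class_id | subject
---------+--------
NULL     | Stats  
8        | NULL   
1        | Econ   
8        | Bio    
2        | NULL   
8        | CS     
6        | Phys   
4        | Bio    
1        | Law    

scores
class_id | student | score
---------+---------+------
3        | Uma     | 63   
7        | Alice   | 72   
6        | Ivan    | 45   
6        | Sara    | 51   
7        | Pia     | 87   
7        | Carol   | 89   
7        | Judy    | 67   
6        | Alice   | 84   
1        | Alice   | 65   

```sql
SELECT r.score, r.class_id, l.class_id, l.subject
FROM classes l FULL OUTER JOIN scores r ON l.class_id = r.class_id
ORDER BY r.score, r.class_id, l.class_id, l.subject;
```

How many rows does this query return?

16

FULL OUTER JOIN keeps every row from both sides; unmatched rows get NULL for the other side's columns.
Matching on l.class_id = r.class_id. A NULL in a compared column never satisfies the condition.
- l row (class_id=NULL): no match → kept, r columns NULL.
- l row (class_id=8): no match → kept, r columns NULL.
- l row (class_id=1): matches 1 r row(s) → 1 output row(s).
- l row (class_id=8): no match → kept, r columns NULL.
- l row (class_id=2): no match → kept, r columns NULL.
- l row (class_id=8): no match → kept, r columns NULL.
- l row (class_id=6): matches 3 r row(s) → 3 output row(s).
- l row (class_id=4): no match → kept, r columns NULL.
- l row (class_id=1): matches 1 r row(s) → 1 output row(s).
- 5 r row(s) had no l match → kept, l columns NULL.
Total: 5 matched + 11 padded = 16 rows.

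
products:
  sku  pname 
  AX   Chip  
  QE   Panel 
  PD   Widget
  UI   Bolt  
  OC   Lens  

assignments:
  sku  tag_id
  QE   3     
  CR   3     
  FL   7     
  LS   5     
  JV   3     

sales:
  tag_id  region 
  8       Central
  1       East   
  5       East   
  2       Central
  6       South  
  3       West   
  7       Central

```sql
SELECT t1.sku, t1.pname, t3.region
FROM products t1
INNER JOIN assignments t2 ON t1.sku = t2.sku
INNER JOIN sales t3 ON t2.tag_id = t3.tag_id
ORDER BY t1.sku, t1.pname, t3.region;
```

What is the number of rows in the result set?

1

Evaluate left to right. First `products t1 INNER JOIN assignments t2` on sku: 1 row(s).
Then INNER JOIN `sales t3` on tag_id: keep only rows whose t2.tag_id appears in t3.
Result: 1 row(s).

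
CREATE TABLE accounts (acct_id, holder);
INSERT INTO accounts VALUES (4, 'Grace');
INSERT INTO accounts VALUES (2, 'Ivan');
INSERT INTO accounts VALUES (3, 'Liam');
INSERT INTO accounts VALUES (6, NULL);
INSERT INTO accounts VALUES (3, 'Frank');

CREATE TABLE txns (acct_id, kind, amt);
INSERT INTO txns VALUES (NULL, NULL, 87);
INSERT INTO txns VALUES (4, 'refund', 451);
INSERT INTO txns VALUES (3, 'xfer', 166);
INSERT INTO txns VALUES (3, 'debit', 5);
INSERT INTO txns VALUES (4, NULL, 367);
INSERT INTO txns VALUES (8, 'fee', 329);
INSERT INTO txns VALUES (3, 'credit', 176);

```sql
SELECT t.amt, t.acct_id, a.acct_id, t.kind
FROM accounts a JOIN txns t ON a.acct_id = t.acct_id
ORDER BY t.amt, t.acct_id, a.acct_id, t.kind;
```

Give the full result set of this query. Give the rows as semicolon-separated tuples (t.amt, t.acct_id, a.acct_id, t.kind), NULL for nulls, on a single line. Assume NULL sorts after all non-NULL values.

(5, 3, 3, debit); (5, 3, 3, debit); (166, 3, 3, xfer); (166, 3, 3, xfer); (176, 3, 3, credit); (176, 3, 3, credit); (367, 4, 4, NULL); (451, 4, 4, refund)

INNER JOIN keeps only pairs where the ON condition holds.
Matching on a.acct_id = t.acct_id. A NULL in a compared column never satisfies the condition.
- a[0] acct_id=4 → 2 match(es) in t → 2 row(s).
- a[1] acct_id=2 → no match; dropped.
- a[2] acct_id=3 → 3 match(es) in t → 3 row(s).
- a[3] acct_id=6 → no match; dropped.
- a[4] acct_id=3 → 3 match(es) in t → 3 row(s).
After projecting and ordering:
t.amt | t.acct_id | a.acct_id | t.kind
5 | 3 | 3 | debit
5 | 3 | 3 | debit
166 | 3 | 3 | xfer
166 | 3 | 3 | xfer
176 | 3 | 3 | credit
176 | 3 | 3 | credit
367 | 4 | 4 | NULL
451 | 4 | 4 | refund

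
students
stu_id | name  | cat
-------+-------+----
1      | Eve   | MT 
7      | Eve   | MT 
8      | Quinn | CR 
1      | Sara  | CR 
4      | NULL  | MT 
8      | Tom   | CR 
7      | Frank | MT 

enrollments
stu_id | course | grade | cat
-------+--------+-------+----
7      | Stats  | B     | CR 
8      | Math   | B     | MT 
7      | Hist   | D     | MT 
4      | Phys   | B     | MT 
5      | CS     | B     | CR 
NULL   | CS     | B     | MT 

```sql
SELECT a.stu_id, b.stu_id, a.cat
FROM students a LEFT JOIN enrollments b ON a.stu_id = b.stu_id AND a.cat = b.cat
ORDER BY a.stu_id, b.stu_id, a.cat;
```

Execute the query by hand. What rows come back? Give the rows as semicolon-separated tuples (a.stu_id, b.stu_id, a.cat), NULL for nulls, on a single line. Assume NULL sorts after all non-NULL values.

(1, NULL, CR); (1, NULL, MT); (4, 4, MT); (7, 7, MT); (7, 7, MT); (8, NULL, CR); (8, NULL, CR)

LEFT JOIN keeps every row from `students`; unmatched rows get NULL for `enrollments`'s columns.
Matching on a.stu_id = b.stu_id AND a.cat = b.cat. A NULL in a compared column never satisfies the condition.
- a row (stu_id=1, cat=MT): no match → kept, b columns NULL.
- a row (stu_id=7, cat=MT): matches 1 b row(s) → 1 output row(s).
- a row (stu_id=8, cat=CR): no match → kept, b columns NULL.
- a row (stu_id=1, cat=CR): no match → kept, b columns NULL.
- a row (stu_id=4, cat=MT): matches 1 b row(s) → 1 output row(s).
- a row (stu_id=8, cat=CR): no match → kept, b columns NULL.
- a row (stu_id=7, cat=MT): matches 1 b row(s) → 1 output row(s).
After projecting and ordering:
a.stu_id | b.stu_id | a.cat
1 | NULL | CR
1 | NULL | MT
4 | 4 | MT
7 | 7 | MT
7 | 7 | MT
8 | NULL | CR
8 | NULL | CR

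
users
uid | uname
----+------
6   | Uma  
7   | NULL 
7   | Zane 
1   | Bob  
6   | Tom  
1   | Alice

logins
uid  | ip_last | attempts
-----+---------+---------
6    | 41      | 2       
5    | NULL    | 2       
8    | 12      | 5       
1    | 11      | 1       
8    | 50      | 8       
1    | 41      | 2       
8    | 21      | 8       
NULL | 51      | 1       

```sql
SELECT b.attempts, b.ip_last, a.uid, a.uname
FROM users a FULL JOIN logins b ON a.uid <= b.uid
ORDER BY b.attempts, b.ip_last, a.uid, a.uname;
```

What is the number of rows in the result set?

FULL OUTER JOIN keeps every row from both sides; unmatched rows get NULL for the other side's columns.
Matching on a.uid <= b.uid. A NULL in a compared column never satisfies the condition.
- a[0] uid=6 → 4 match(es) in b → 4 row(s).
- a[1] uid=7 → 3 match(es) in b → 3 row(s).
- a[2] uid=7 → 3 match(es) in b → 3 row(s).
- a[3] uid=1 → 7 match(es) in b → 7 row(s).
- a[4] uid=6 → 4 match(es) in b → 4 row(s).
- a[5] uid=1 → 7 match(es) in b → 7 row(s).
- 1 row(s) from b found no a partner → padded with NULL.
Total: 28 matched + 1 padded = 29 rows.

29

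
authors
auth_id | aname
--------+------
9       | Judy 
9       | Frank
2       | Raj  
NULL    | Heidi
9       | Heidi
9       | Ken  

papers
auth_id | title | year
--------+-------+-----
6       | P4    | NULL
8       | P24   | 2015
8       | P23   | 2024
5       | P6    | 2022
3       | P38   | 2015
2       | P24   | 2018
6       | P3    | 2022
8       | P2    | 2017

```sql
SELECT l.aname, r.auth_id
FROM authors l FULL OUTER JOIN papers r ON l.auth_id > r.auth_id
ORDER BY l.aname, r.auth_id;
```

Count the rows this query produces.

FULL OUTER JOIN keeps every row from both sides; unmatched rows get NULL for the other side's columns.
Matching on l.auth_id > r.auth_id. A NULL in a compared column never satisfies the condition.
- auth_id=9: 8 matching r row(s), so 8 row(s) emitted.
- auth_id=9: 8 matching r row(s), so 8 row(s) emitted.
- auth_id=2: no r row matches, row kept with r columns NULL.
- auth_id=NULL: no r row matches, row kept with r columns NULL.
- auth_id=9: 8 matching r row(s), so 8 row(s) emitted.
- auth_id=9: 8 matching r row(s), so 8 row(s) emitted.
Total: 32 matched + 2 padded = 34 rows.

34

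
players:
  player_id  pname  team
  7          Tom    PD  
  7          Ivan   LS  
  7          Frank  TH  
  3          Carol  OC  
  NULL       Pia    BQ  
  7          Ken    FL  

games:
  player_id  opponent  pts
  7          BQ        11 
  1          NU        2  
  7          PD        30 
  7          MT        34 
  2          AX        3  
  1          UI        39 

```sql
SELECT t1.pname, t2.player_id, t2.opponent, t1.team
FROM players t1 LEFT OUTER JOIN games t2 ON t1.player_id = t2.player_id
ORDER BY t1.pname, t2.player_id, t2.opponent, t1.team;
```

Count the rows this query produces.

14

LEFT JOIN keeps every row from `players`; unmatched rows get NULL for `games`'s columns.
Matching on t1.player_id = t2.player_id. A NULL in a compared column never satisfies the condition.
Matched pairs: 12; unmatched t1 rows kept: 2.
Total: 12 matched + 2 padded = 14 rows.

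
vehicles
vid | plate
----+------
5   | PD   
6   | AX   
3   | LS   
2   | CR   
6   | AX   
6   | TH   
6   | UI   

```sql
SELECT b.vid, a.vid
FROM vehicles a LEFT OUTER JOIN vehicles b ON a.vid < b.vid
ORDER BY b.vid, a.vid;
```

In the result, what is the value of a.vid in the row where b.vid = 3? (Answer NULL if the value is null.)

2

LEFT JOIN keeps every row from `vehicles a`; unmatched rows get NULL for `vehicles b`'s columns.
Matching on a.vid < b.vid.
- a[0] vid=5 → 4 match(es) in b → 4 row(s).
- a[1] vid=6 → no match; kept with NULLs on the b side.
- a[2] vid=3 → 5 match(es) in b → 5 row(s).
- a[3] vid=2 → 6 match(es) in b → 6 row(s).
- a[4] vid=6 → no match; kept with NULLs on the b side.
- a[5] vid=6 → no match; kept with NULLs on the b side.
- a[6] vid=6 → no match; kept with NULLs on the b side.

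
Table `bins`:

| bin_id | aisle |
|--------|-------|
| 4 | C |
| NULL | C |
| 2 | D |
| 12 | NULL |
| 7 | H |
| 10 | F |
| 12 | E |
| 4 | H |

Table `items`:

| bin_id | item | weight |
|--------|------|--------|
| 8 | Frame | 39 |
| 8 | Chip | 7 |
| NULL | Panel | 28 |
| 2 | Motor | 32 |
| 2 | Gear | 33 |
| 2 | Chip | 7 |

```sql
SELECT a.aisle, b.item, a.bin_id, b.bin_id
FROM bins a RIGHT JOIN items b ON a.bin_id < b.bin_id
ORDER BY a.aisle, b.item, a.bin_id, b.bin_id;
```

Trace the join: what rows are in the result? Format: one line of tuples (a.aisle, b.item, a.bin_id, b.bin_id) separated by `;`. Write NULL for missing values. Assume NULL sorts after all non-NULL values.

RIGHT JOIN keeps every row from `items`; unmatched rows get NULL for `bins`'s columns.
Matching on a.bin_id < b.bin_id. A NULL in a compared column never satisfies the condition.
- a[0] bin_id=4 → 2 match(es) in b → 2 row(s).
- a[1] bin_id=NULL → no match.
- a[2] bin_id=2 → 2 match(es) in b → 2 row(s).
- a[3] bin_id=12 → no match.
- a[4] bin_id=7 → 2 match(es) in b → 2 row(s).
- a[5] bin_id=10 → no match.
- a[6] bin_id=12 → no match.
- a[7] bin_id=4 → 2 match(es) in b → 2 row(s).
- plus 4 unmatched b row(s), each kept with NULL a columns.

(C, Chip, 4, 8); (C, Frame, 4, 8); (D, Chip, 2, 8); (D, Frame, 2, 8); (H, Chip, 4, 8); (H, Chip, 7, 8); (H, Frame, 4, 8); (H, Frame, 7, 8); (NULL, Chip, NULL, 2); (NULL, Gear, NULL, 2); (NULL, Motor, NULL, 2); (NULL, Panel, NULL, NULL)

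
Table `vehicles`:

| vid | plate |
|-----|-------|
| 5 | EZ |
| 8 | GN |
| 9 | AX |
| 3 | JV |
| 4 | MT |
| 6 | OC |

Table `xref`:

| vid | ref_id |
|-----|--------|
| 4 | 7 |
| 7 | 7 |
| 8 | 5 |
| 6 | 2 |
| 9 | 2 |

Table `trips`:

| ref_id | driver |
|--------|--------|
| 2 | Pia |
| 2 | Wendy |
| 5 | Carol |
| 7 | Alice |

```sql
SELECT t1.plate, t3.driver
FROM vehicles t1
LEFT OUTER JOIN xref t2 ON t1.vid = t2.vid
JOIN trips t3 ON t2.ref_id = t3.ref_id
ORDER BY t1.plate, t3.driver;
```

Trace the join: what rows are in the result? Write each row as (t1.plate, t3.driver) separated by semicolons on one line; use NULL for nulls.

Step 1 — t1 LEFT JOIN t2 on vid → 6 row(s).
Then INNER JOIN `trips t3` on ref_id: keep only rows whose t2.ref_id appears in t3.

(AX, Pia); (AX, Wendy); (GN, Carol); (MT, Alice); (OC, Pia); (OC, Wendy)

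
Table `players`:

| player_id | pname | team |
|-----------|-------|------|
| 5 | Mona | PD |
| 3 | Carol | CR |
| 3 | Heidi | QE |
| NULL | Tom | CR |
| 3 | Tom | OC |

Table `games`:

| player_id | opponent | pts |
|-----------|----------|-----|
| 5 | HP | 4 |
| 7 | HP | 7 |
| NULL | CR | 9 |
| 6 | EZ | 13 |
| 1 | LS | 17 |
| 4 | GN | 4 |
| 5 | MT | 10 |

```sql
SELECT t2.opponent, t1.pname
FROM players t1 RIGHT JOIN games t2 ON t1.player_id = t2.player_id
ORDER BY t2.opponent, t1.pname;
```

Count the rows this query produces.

RIGHT JOIN keeps every row from `games`; unmatched rows get NULL for `players`'s columns.
Matching on t1.player_id = t2.player_id. A NULL in a compared column never satisfies the condition.
Matched pairs: 2; unmatched t2 rows kept: 5.
Total: 2 matched + 5 padded = 7 rows.

7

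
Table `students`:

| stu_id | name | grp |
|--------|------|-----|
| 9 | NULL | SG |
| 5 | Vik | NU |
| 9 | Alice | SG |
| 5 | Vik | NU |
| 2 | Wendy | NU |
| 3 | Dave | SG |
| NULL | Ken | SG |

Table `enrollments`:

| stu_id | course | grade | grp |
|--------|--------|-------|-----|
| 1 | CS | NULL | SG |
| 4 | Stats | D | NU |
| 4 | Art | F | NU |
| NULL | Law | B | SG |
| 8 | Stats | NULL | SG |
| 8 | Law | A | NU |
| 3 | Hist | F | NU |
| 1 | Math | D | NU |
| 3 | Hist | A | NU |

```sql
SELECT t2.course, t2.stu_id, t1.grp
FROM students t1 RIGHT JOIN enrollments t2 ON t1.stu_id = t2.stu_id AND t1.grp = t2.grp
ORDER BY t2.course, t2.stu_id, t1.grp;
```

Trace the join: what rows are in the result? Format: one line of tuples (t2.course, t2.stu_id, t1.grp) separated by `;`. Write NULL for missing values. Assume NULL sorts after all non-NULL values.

(Art, 4, NULL); (CS, 1, NULL); (Hist, 3, NULL); (Hist, 3, NULL); (Law, 8, NULL); (Law, NULL, NULL); (Math, 1, NULL); (Stats, 4, NULL); (Stats, 8, NULL)

RIGHT JOIN keeps every row from `enrollments`; unmatched rows get NULL for `students`'s columns.
Matching on t1.stu_id = t2.stu_id AND t1.grp = t2.grp. A NULL in a compared column never satisfies the condition.
Matched pairs: 0; unmatched t2 rows kept: 9.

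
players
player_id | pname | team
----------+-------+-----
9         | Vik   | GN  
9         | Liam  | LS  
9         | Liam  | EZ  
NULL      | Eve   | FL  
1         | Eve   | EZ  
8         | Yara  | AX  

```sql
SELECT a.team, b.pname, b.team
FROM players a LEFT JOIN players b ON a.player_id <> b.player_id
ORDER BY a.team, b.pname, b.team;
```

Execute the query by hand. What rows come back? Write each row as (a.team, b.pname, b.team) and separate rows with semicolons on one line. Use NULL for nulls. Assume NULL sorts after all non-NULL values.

LEFT JOIN keeps every row from `players a`; unmatched rows get NULL for `players b`'s columns.
Matching on a.player_id <> b.player_id. A NULL in a compared column never satisfies the condition.
- player_id=9: 2 matching b row(s), so 2 row(s) emitted.
- player_id=9: 2 matching b row(s), so 2 row(s) emitted.
- player_id=9: 2 matching b row(s), so 2 row(s) emitted.
- player_id=NULL: no b row matches, row kept with b columns NULL.
- player_id=1: 4 matching b row(s), so 4 row(s) emitted.
- player_id=8: 4 matching b row(s), so 4 row(s) emitted.

(AX, Eve, EZ); (AX, Liam, EZ); (AX, Liam, LS); (AX, Vik, GN); (EZ, Eve, EZ); (EZ, Liam, EZ); (EZ, Liam, LS); (EZ, Vik, GN); (EZ, Yara, AX); (EZ, Yara, AX); (FL, NULL, NULL); (GN, Eve, EZ); (GN, Yara, AX); (LS, Eve, EZ); (LS, Yara, AX)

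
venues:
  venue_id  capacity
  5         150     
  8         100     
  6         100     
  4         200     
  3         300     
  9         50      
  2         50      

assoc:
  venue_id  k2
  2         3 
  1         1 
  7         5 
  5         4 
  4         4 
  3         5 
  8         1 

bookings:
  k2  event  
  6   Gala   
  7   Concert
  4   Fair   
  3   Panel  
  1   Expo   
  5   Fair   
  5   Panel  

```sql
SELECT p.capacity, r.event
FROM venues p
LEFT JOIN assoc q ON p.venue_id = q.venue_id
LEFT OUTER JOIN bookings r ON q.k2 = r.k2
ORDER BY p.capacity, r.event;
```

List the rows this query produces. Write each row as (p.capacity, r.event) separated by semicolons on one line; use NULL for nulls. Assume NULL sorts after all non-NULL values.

(50, Panel); (50, NULL); (100, Expo); (100, NULL); (150, Fair); (200, Fair); (300, Fair); (300, Panel)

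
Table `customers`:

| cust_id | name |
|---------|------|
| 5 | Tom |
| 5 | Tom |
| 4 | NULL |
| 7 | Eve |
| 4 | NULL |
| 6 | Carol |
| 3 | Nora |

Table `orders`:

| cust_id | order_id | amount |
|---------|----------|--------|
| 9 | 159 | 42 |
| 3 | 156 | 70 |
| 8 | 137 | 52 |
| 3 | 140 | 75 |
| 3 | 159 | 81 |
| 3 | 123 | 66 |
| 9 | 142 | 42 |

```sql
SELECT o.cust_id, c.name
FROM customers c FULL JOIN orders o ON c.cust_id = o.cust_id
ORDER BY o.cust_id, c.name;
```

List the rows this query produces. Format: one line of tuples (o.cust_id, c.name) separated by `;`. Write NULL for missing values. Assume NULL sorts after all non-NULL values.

(3, Nora); (3, Nora); (3, Nora); (3, Nora); (8, NULL); (9, NULL); (9, NULL); (NULL, Carol); (NULL, Eve); (NULL, Tom); (NULL, Tom); (NULL, NULL); (NULL, NULL)

FULL OUTER JOIN keeps every row from both sides; unmatched rows get NULL for the other side's columns.
Matching on c.cust_id = o.cust_id.
- cust_id=5: no o row matches, row kept with o columns NULL.
- cust_id=5: no o row matches, row kept with o columns NULL.
- cust_id=4: no o row matches, row kept with o columns NULL.
- cust_id=7: no o row matches, row kept with o columns NULL.
- cust_id=4: no o row matches, row kept with o columns NULL.
- cust_id=6: no o row matches, row kept with o columns NULL.
- cust_id=3: 4 matching o row(s), so 4 row(s) emitted.
- plus 3 unmatched o row(s), each kept with NULL c columns.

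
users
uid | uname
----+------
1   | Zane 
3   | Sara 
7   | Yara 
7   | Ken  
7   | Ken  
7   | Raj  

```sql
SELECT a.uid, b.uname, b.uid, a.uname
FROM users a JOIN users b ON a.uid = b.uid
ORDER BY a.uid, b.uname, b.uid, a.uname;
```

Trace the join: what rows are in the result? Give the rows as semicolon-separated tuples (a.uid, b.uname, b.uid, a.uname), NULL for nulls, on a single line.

(1, Zane, 1, Zane); (3, Sara, 3, Sara); (7, Ken, 7, Ken); (7, Ken, 7, Ken); (7, Ken, 7, Ken); (7, Ken, 7, Ken); (7, Ken, 7, Raj); (7, Ken, 7, Raj); (7, Ken, 7, Yara); (7, Ken, 7, Yara); (7, Raj, 7, Ken); (7, Raj, 7, Ken); (7, Raj, 7, Raj); (7, Raj, 7, Yara); (7, Yara, 7, Ken); (7, Yara, 7, Ken); (7, Yara, 7, Raj); (7, Yara, 7, Yara)

INNER JOIN keeps only pairs where the ON condition holds.
Matching on a.uid = b.uid.
- a row (uid=1): matches 1 b row(s) → 1 output row(s).
- a row (uid=3): matches 1 b row(s) → 1 output row(s).
- a row (uid=7): matches 4 b row(s) → 4 output row(s).
- a row (uid=7): matches 4 b row(s) → 4 output row(s).
- a row (uid=7): matches 4 b row(s) → 4 output row(s).
- a row (uid=7): matches 4 b row(s) → 4 output row(s).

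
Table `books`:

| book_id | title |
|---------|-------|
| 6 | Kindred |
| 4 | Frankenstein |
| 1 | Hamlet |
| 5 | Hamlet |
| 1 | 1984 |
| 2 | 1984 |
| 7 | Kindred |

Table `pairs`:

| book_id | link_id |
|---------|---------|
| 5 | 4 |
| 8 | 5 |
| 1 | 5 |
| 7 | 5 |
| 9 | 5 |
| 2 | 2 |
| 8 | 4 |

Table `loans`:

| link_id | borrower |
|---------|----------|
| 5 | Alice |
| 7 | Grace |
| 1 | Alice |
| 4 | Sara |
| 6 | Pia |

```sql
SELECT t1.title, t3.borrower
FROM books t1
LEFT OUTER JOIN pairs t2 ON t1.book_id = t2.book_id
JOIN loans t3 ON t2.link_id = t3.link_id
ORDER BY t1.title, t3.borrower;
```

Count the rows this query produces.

4

Joins associate left-to-right: books LEFT JOIN pairs on book_id gives 7 intermediate row(s).
Then INNER JOIN `loans t3` on link_id: keep only rows whose t2.link_id appears in t3.
Result: 4 row(s).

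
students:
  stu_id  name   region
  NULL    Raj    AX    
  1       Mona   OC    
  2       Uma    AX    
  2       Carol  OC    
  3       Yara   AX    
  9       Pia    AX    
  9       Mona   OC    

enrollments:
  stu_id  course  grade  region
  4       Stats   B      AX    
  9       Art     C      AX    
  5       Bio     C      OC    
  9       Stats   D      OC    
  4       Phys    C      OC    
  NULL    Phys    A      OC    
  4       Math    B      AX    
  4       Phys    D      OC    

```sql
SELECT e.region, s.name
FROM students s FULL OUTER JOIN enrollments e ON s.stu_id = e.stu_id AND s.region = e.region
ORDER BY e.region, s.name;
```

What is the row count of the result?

13

FULL OUTER JOIN keeps every row from both sides; unmatched rows get NULL for the other side's columns.
Matching on s.stu_id = e.stu_id AND s.region = e.region. A NULL in a compared column never satisfies the condition.
Matched pairs: 2; unmatched s rows kept: 5; unmatched e rows kept: 6.
Total: 2 matched + 11 padded = 13 rows.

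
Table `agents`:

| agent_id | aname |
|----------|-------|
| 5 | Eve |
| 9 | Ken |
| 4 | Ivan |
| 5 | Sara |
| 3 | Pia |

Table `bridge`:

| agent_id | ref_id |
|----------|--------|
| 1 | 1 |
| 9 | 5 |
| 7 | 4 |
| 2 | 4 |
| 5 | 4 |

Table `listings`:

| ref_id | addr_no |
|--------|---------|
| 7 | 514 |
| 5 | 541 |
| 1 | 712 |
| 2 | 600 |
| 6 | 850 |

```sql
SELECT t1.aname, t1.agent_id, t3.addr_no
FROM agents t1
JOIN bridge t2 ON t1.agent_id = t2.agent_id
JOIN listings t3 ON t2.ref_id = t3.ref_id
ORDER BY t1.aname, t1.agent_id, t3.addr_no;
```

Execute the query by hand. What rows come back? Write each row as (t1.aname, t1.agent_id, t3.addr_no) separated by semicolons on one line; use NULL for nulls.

(Ken, 9, 541)

Joins associate left-to-right: agents INNER JOIN bridge on agent_id gives 3 intermediate row(s).
Then INNER JOIN `listings t3` on ref_id: keep only rows whose t2.ref_id appears in t3.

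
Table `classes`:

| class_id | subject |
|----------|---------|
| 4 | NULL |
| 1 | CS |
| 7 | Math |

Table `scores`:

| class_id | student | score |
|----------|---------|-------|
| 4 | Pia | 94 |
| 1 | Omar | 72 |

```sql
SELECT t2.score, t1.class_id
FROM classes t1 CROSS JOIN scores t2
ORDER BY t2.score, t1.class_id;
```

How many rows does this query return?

6

CROSS JOIN pairs every row of `classes` with every row of `scores`: 3 × 2 = 6 rows.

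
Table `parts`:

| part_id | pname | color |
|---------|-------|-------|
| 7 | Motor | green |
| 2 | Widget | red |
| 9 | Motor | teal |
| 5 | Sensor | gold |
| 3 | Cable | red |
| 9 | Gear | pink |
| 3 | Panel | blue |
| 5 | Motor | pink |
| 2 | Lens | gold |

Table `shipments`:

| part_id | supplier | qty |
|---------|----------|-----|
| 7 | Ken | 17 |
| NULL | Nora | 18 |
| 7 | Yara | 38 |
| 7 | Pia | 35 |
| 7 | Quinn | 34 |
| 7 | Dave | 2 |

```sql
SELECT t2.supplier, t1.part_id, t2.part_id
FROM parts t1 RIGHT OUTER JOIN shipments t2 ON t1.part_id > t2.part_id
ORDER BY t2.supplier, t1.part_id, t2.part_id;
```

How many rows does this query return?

11

RIGHT JOIN keeps every row from `shipments`; unmatched rows get NULL for `parts`'s columns.
Matching on t1.part_id > t2.part_id. A NULL in a compared column never satisfies the condition.
Matched pairs: 10; unmatched t2 rows kept: 1.
Total: 10 matched + 1 padded = 11 rows.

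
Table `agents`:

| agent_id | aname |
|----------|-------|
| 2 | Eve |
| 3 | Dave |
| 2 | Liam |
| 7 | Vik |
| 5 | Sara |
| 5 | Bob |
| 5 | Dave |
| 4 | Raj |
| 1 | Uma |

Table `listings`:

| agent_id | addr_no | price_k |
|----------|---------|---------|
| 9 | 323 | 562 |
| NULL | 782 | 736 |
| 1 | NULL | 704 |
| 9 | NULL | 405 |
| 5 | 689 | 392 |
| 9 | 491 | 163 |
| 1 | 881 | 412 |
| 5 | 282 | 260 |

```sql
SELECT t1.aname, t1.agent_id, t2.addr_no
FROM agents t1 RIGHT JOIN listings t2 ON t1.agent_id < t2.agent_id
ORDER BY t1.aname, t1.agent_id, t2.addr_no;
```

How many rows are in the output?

40

RIGHT JOIN keeps every row from `listings`; unmatched rows get NULL for `agents`'s columns.
Matching on t1.agent_id < t2.agent_id. A NULL in a compared column never satisfies the condition.
Matched pairs: 37; unmatched t2 rows kept: 3.
Total: 37 matched + 3 padded = 40 rows.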